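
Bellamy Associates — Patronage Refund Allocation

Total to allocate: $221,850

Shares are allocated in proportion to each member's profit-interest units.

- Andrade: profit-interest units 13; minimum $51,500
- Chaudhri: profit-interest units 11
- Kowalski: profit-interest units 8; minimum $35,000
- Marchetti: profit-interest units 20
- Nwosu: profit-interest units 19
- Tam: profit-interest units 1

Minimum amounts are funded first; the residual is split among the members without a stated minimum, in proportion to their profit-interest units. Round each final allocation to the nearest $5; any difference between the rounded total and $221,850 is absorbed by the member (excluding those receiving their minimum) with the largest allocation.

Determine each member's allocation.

Andrade: $51,500 · Chaudhri: $29,195 · Kowalski: $35,000 · Marchetti: $53,075 · Nwosu: $50,425 · Tam: $2,655

Minimums first: Andrade $51,500; Kowalski $35,000. Balance $135,350.
Balance split over remaining profit-interest units 51: Chaudhri 29,193.14 → $29,195; Marchetti 53,078.43 → $53,080; Nwosu 50,424.51 → $50,425; Tam 2,653.92 → $2,655.
Rounding difference −$5 applied to Marchetti → $53,075.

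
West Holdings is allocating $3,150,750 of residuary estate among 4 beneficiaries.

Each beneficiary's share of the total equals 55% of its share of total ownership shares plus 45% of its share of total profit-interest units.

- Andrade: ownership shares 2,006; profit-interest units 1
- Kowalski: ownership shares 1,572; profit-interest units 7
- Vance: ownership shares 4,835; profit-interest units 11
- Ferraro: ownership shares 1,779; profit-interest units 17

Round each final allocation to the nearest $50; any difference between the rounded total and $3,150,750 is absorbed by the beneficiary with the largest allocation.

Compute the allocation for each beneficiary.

Ownership shares total 10,192; profit-interest units total 36.
Composite weights (55% ownership shares + 45% profit-interest units): Andrade 0.1208; Kowalski 0.1723; Vance 0.3984; Ferraro 0.3085.
Raw shares: Andrade 380,458.01; Kowalski 542,972.66; Vance 1,255,307.40; Ferraro 972,011.94.
After rounding ($50): Andrade $380,450; Kowalski $542,950; Vance $1,255,300; Ferraro $972,000. Sum = $3,150,700.
Difference $3,150,750 − $3,150,700 = +$50 applied to largest allocation (Vance): Vance becomes $1,255,350.

Andrade: $380,450; Kowalski: $542,950; Vance: $1,255,350; Ferraro: $972,000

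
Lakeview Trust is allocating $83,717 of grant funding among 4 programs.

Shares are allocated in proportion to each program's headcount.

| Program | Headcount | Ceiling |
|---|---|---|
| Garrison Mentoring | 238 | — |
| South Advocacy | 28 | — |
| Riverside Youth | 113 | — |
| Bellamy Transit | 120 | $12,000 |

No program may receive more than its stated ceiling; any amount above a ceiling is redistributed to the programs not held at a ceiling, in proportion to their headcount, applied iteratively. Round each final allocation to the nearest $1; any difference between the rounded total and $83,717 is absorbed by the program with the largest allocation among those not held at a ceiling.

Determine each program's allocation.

Headcount total: 499.
Proportional shares (ignoring caps): Garrison Mentoring 39,929.15; South Advocacy 4,697.55; Riverside Youth 18,957.96; Bellamy Transit 20,132.34.
Capped: Bellamy Transit ($12,000); balance $71,717 reallocated over remaining headcount 379.
Shares after redistribution: Garrison Mentoring 45,036.01 → $45,036; South Advocacy 5,298.35 → $5,298; Riverside Youth 21,382.64 → $21,383.

Garrison Mentoring: $45,036 | South Advocacy: $5,298 | Riverside Youth: $21,383 | Bellamy Transit: $12,000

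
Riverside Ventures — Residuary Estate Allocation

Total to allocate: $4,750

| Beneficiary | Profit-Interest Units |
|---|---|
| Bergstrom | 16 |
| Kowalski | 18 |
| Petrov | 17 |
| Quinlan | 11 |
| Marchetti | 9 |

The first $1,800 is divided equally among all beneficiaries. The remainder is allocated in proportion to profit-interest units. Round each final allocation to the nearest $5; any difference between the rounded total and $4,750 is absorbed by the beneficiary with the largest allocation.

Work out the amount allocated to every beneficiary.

First tranche $1,800 split equally: $360 each.
Remainder $2,950 by profit-interest units (total 71): Bergstrom 664.79 → $665; Kowalski 747.89 → $750; Petrov 706.34 → $705; Quinlan 457.04 → $455; Marchetti 373.94 → $375.
Totals: Bergstrom $360 + $665 = $1,025; Kowalski $360 + $750 = $1,110; Petrov $360 + $705 = $1,065; Quinlan $360 + $455 = $815; Marchetti $360 + $375 = $735.

Bergstrom: $1,025; Kowalski: $1,110; Petrov: $1,065; Quinlan: $815; Marchetti: $735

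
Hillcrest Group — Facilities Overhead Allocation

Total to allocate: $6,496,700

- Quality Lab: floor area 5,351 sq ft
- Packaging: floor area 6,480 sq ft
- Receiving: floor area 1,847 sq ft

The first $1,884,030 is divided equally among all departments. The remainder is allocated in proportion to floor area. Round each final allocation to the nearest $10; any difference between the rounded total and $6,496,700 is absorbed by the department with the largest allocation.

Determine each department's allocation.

Quality Lab: $2,432,540; Packaging: $2,813,280; Receiving: $1,250,880

First tranche $1,884,030 split equally: $628,010 each.
Remainder $4,612,670 by floor area (total 13,678): Quality Lab 1,804,532.62 → $1,804,530; Packaging 2,185,268.43 → $2,185,270; Receiving 622,868.95 → $622,870.
Totals: Quality Lab $628,010 + $1,804,530 = $2,432,540; Packaging $628,010 + $2,185,270 = $2,813,280; Receiving $628,010 + $622,870 = $1,250,880.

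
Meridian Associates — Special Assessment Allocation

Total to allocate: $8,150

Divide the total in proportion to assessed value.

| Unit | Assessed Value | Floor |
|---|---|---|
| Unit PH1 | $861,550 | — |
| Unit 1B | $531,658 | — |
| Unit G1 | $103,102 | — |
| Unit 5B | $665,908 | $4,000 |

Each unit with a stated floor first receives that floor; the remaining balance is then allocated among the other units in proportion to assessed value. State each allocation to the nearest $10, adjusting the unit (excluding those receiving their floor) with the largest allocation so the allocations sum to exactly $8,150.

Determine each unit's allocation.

Unit PH1: $2,390; Unit 1B: $1,470; Unit G1: $290; Unit 5B: $4,000

Minimums first: Unit 5B $4,000. Residual $4,150.
Residual split over remaining assessed value 1,496,310: Unit PH1 2,389.50 → $2,390; Unit 1B 1,474.55 → $1,470; Unit G1 285.95 → $290.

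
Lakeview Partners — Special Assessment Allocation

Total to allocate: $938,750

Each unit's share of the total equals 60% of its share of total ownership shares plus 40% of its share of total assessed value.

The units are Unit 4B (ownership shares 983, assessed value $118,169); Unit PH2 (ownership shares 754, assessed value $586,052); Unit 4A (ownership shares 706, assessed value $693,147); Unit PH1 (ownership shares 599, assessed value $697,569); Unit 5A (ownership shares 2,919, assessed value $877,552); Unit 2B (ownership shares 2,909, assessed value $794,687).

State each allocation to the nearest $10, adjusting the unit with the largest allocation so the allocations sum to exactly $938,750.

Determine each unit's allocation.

Unit 4B: $74,200 · Unit PH2: $106,300 · Unit 4A: $113,920 · Unit PH1: $107,570 · Unit 5A: $272,830 · Unit 2B: $263,930

Totals — ownership shares 8,870, assessed value 3,767,176.
Combined weights (60% ownership shares + 40% assessed value): Unit 4B 0.0790; Unit PH2 0.1132; Unit 4A 0.1214; Unit PH1 0.1146; Unit 5A 0.2906; Unit 2B 0.2812.
Raw shares: Unit 4B 74,199.76; Unit PH2 106,295.21; Unit 4A 113,922.06; Unit PH1 107,568.27; Unit 5A 272,829.71; Unit 2B 263,934.99.
Rounded to nearest $10: Unit 4B $74,200; Unit PH2 $106,300; Unit 4A $113,920; Unit PH1 $107,570; Unit 5A $272,830; Unit 2B $263,930. Sum = $938,750.
Sum already equals the total — no adjustment.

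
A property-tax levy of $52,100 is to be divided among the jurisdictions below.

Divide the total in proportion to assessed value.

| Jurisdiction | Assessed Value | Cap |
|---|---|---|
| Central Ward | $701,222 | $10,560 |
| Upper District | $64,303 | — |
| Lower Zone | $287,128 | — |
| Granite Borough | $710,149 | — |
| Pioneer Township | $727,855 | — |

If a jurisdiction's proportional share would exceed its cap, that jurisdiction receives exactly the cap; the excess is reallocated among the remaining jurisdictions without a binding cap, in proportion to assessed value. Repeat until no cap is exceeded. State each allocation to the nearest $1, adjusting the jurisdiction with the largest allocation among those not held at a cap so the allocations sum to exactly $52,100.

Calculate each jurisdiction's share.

Total assessed value = 2,490,657.
Pro-rata shares before constraints: Central Ward 14,668.28; Upper District 1,345.10; Lower Zone 6,006.19; Granite Borough 14,855.02; Pioneer Township 15,225.40.
Cap binds for Central Ward ($10,560); residual $41,540 reallocated over remaining assessed value 1,789,435.
Shares after redistribution: Upper District 1,492.73 → $1,493; Lower Zone 6,665.40 → $6,665; Granite Borough 16,485.42 → $16,485; Pioneer Township 16,896.45 → $16,896.
Rounding difference +$1 applied to Pioneer Township → $16,897.

Central Ward: $10,560; Upper District: $1,493; Lower Zone: $6,665; Granite Borough: $16,485; Pioneer Township: $16,897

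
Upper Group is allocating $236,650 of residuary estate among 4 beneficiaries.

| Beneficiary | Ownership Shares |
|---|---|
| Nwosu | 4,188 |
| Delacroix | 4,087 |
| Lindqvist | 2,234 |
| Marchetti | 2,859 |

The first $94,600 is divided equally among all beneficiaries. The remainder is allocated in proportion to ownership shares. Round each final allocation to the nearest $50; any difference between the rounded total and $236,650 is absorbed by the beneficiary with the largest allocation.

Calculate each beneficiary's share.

Nwosu: $68,100; Delacroix: $67,100; Lindqvist: $47,400; Marchetti: $54,050

First tranche $94,600 split equally: $23,650 each.
Remainder $142,050 by ownership shares (total 13,368): Nwosu 44,502.20 → $44,500; Delacroix 43,428.96 → $43,450; Lindqvist 23,738.76 → $23,750; Marchetti 30,380.08 → $30,400.
Rounding difference −$50 on remainder applied to Nwosu.
Totals: Nwosu $23,650 + $44,450 = $68,100; Delacroix $23,650 + $43,450 = $67,100; Lindqvist $23,650 + $23,750 = $47,400; Marchetti $23,650 + $30,400 = $54,050.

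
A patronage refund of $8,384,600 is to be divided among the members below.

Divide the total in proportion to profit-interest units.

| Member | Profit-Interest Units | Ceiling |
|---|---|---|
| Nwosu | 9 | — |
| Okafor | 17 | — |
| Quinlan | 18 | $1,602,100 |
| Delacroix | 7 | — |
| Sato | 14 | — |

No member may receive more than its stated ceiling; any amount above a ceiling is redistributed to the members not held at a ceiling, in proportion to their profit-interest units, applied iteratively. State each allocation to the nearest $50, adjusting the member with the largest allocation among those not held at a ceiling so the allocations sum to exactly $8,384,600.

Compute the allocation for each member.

Total profit-interest units = 65.
Proportional shares (ignoring caps): Nwosu 1,160,944.62; Okafor 2,192,895.38; Quinlan 2,321,889.23; Delacroix 902,956.92; Sato 1,805,913.85.
Held at cap: Quinlan ($1,602,100); residual $6,782,500 reallocated over remaining profit-interest units 47.
Redistributed shares: Nwosu 1,298,776.60 → $1,298,800; Okafor 2,453,244.68 → $2,453,250; Delacroix 1,010,159.57 → $1,010,150; Sato 2,020,319.15 → $2,020,300.

Nwosu: $1,298,800 · Okafor: $2,453,250 · Quinlan: $1,602,100 · Delacroix: $1,010,150 · Sato: $2,020,300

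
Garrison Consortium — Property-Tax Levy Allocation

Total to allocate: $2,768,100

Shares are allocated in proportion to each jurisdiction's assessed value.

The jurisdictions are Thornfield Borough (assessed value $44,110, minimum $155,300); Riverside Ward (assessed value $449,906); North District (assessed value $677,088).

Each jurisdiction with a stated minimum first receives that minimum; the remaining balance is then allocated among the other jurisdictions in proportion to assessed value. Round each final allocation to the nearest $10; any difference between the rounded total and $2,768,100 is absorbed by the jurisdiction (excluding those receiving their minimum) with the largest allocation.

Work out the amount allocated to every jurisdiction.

Thornfield Borough: $155,300; Riverside Ward: $1,043,050; North District: $1,569,750

Guaranteed amounts: Thornfield Borough $155,300. Remaining pool $2,612,800.
Remaining pool split over remaining assessed value 1,126,994: Riverside Ward 1,043,052.93 → $1,043,050; North District 1,569,747.07 → $1,569,750.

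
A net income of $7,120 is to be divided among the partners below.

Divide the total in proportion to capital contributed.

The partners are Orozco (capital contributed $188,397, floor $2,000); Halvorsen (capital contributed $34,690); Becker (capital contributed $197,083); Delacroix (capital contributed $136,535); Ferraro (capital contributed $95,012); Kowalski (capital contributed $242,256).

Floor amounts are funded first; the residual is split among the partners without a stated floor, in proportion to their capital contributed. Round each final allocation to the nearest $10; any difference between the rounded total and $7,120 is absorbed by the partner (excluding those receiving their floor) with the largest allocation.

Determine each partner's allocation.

Fund the minimums — Orozco $2,000. Remaining pool $5,120.
Remaining pool split over remaining capital contributed 705,576: Halvorsen 251.73 → $250; Becker 1,430.13 → $1,430; Delacroix 990.76 → $990; Ferraro 689.45 → $690; Kowalski 1,757.93 → $1,760.

Orozco: $2,000 | Halvorsen: $250 | Becker: $1,430 | Delacroix: $990 | Ferraro: $690 | Kowalski: $1,760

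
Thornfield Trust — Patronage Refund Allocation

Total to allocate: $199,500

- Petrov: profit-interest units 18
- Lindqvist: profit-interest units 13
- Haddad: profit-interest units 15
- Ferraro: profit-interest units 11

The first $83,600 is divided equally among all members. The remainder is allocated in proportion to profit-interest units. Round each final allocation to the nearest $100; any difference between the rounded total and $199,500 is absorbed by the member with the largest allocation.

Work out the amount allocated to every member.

Petrov: $57,500 | Lindqvist: $47,300 | Haddad: $51,400 | Ferraro: $43,300

$83,600 shared equally gives $20,900 per member.
Remainder $115,900 by profit-interest units (total 57): Petrov 36,600.00 → $36,600; Lindqvist 26,433.33 → $26,400; Haddad 30,500.00 → $30,500; Ferraro 22,366.67 → $22,400.
Totals: Petrov $20,900 + $36,600 = $57,500; Lindqvist $20,900 + $26,400 = $47,300; Haddad $20,900 + $30,500 = $51,400; Ferraro $20,900 + $22,400 = $43,300.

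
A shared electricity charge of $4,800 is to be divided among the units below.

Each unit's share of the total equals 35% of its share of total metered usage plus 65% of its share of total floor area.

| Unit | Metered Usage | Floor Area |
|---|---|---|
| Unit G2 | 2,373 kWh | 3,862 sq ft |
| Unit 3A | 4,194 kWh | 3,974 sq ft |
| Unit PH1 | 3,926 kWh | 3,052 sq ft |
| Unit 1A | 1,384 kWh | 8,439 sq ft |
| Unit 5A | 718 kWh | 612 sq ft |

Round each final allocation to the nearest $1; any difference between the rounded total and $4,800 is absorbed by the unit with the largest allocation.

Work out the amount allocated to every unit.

Unit G2: $921; Unit 3A: $1,181; Unit PH1: $1,001; Unit 1A: $1,505; Unit 5A: $192

Totals — metered usage 12,595, floor area 19,939.
Blended shares (35% metered usage + 65% floor area): Unit G2 0.1918; Unit 3A 0.2461; Unit PH1 0.2086; Unit 1A 0.3136; Unit 5A 0.0399.
Unrounded shares: Unit G2 920.84; Unit 3A 1,181.26; Unit PH1 1,001.24; Unit 1A 1,505.12; Unit 5A 191.54.
Rounded to nearest $1: Unit G2 $921; Unit 3A $1,181; Unit PH1 $1,001; Unit 1A $1,505; Unit 5A $192. Sum = $4,800.
No rounding difference to absorb.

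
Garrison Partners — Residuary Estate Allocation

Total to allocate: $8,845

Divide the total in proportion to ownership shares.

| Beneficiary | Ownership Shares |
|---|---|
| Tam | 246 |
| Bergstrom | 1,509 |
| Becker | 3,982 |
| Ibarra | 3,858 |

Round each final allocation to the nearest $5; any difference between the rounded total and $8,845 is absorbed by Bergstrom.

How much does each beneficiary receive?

Tam: $225 · Bergstrom: $1,395 · Becker: $3,670 · Ibarra: $3,555

Ownership shares total: 9,595.
Raw shares: Tam 246/9,595 × $8,845 = 226.77; Bergstrom 1,509/9,595 × $8,845 = 1,391.05; Becker 3,982/9,595 × $8,845 = 3,670.74; Ibarra 3,858/9,595 × $8,845 = 3,556.44.
At nearest $5: Tam $225; Bergstrom $1,390; Becker $3,670; Ibarra $3,555. Sum = $8,840.
Difference $8,845 − $8,840 = +$5 applied to Bergstrom: Bergstrom becomes $1,395.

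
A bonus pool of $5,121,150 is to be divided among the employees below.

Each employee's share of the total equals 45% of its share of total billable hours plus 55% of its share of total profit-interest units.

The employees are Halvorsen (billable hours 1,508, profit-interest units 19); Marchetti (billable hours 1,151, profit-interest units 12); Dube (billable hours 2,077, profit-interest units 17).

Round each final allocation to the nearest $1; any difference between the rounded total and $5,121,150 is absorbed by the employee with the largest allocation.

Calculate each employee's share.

Billable hours total 4,736; profit-interest units total 48.
Combined weights (45% billable hours + 55% profit-interest units): Halvorsen 0.3610; Marchetti 0.2469; Dube 0.3921.
Pro-rata amounts: Halvorsen 1,848,703.43; Marchetti 1,264,229.84; Dube 2,008,216.73.
Rounded to nearest $1: Halvorsen $1,848,703; Marchetti $1,264,230; Dube $2,008,217. Sum = $5,121,150.
Sum already equals the total — no adjustment.

Halvorsen: $1,848,703 · Marchetti: $1,264,230 · Dube: $2,008,217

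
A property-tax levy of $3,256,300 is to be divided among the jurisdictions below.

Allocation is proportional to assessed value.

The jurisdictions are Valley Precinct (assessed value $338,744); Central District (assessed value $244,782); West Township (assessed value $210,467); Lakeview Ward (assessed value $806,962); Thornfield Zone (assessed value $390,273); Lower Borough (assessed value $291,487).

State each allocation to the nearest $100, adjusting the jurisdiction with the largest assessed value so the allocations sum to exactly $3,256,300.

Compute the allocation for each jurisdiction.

Combined assessed value = 338,744 + 244,782 + 210,467 + 806,962 + 390,273 + 291,487 = 2,282,715.
Pro-rata amounts: Valley Precinct 483,219.36; Central District 349,182.28; West Township 300,231.83; Lakeview Ward 1,151,133.79; Thornfield Zone 556,725.64; Lower Borough 415,807.11.
Rounded to nearest $100: Valley Precinct $483,200; Central District $349,200; West Township $300,200; Lakeview Ward $1,151,100; Thornfield Zone $556,700; Lower Borough $415,800. Sum = $3,256,200.
Difference $3,256,300 − $3,256,200 = +$100 applied to largest assessed value (Lakeview Ward): Lakeview Ward becomes $1,151,200.

Valley Precinct: $483,200 | Central District: $349,200 | West Township: $300,200 | Lakeview Ward: $1,151,200 | Thornfield Zone: $556,700 | Lower Borough: $415,800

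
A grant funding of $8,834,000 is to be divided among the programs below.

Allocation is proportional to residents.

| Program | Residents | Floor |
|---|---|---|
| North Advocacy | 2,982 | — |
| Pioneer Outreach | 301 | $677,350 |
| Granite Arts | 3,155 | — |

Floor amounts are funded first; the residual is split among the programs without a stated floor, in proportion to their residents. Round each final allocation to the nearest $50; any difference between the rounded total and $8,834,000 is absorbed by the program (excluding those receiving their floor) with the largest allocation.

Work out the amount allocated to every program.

North Advocacy: $3,963,350 | Pioneer Outreach: $677,350 | Granite Arts: $4,193,300

Guaranteed amounts: Pioneer Outreach $677,350. Residual $8,156,650.
Residual split over remaining residents 6,137: North Advocacy 3,963,358.37 → $3,963,350; Granite Arts 4,193,291.63 → $4,193,300.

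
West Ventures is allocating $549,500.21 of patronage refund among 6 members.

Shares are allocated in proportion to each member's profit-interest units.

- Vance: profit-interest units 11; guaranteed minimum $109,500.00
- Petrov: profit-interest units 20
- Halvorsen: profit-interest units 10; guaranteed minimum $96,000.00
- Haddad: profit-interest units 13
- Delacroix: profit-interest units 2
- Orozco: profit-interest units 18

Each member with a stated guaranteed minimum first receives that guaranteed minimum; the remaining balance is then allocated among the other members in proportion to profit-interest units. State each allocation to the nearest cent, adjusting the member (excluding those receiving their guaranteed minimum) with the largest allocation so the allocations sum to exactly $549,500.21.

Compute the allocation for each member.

Vance: $109,500.00; Petrov: $129,811.40; Halvorsen: $96,000.00; Haddad: $84,377.41; Delacroix: $12,981.14; Orozco: $116,830.26

Guaranteed amounts: Vance $109,500.00; Halvorsen $96,000.00. Balance $344,000.21.
Balance split over remaining profit-interest units 53: Petrov 129,811.4000 → $129,811.40; Haddad 84,377.4100 → $84,377.41; Delacroix 12,981.1400 → $12,981.14; Orozco 116,830.2600 → $116,830.26.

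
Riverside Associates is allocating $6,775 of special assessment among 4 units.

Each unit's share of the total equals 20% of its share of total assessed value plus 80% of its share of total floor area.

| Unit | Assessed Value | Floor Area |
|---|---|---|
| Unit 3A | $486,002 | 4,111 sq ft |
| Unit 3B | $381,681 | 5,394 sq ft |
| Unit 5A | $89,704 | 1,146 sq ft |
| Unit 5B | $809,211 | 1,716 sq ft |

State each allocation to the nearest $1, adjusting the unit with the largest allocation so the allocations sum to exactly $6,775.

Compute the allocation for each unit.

Assessed value total 1,766,598; floor area total 12,367.
Blended shares (20% assessed value + 80% floor area): Unit 3A 0.3210; Unit 3B 0.3921; Unit 5A 0.0843; Unit 5B 0.2026.
Proportional shares: Unit 3A 2,174.47; Unit 3B 2,656.74; Unit 5A 571.05; Unit 5B 1,372.73.
At nearest $1: Unit 3A $2,174; Unit 3B $2,657; Unit 5A $571; Unit 5B $1,373. Sum = $6,775.
Sum already equals the total — no adjustment.

Unit 3A: $2,174 | Unit 3B: $2,657 | Unit 5A: $571 | Unit 5B: $1,373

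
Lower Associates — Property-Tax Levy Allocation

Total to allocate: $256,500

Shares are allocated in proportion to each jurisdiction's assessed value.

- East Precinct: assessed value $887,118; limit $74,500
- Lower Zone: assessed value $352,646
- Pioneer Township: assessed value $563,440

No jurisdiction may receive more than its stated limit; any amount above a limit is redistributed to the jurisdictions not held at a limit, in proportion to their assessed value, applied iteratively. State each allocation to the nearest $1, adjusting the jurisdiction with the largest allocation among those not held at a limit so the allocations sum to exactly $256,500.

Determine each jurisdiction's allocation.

East Precinct: $74,500 | Lower Zone: $70,061 | Pioneer Township: $111,939

Combined assessed value = 1,803,204.
Proportional shares (ignoring caps): East Precinct 126,189.70; Lower Zone 50,162.77; Pioneer Township 80,147.54.
Cap binds for East Precinct ($74,500); remaining pool $182,000 reallocated over remaining assessed value 916,086.
Remaining shares: Lower Zone 70,060.64 → $70,061; Pioneer Township 111,939.36 → $111,939.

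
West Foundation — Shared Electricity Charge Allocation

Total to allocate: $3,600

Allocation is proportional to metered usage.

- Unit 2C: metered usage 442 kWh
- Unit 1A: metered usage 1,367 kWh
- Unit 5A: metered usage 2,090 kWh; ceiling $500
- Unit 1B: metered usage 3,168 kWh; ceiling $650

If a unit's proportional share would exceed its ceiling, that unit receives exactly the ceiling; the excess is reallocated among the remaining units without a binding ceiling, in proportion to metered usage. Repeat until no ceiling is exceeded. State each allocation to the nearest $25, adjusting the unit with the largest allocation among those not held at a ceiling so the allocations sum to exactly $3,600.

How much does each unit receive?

Combined metered usage = 7,067.
Pro-rata shares before constraints: Unit 2C 225.16; Unit 1A 696.36; Unit 5A 1,064.67; Unit 1B 1,613.81.
Cap binds for Unit 5A ($500), Unit 1B ($650); residual $2,450 reallocated over remaining metered usage 1,809.
Redistributed shares: Unit 2C 598.62 → $600; Unit 1A 1,851.38 → $1,850.

Unit 2C: $600 · Unit 1A: $1,850 · Unit 5A: $500 · Unit 1B: $650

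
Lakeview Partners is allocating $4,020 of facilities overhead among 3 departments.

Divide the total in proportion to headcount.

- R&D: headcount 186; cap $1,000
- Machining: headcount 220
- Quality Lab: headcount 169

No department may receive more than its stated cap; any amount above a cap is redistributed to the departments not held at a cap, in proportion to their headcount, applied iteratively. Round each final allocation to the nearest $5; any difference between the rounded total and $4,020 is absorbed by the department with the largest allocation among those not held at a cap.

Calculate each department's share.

Headcount total: 575.
Proportional shares (ignoring caps): R&D 1,300.38; Machining 1,538.09; Quality Lab 1,181.53.
Cap binds for R&D ($1,000); remaining pool $3,020 reallocated over remaining headcount 389.
Remaining shares: Machining 1,707.97 → $1,710; Quality Lab 1,312.03 → $1,310.

R&D: $1,000; Machining: $1,710; Quality Lab: $1,310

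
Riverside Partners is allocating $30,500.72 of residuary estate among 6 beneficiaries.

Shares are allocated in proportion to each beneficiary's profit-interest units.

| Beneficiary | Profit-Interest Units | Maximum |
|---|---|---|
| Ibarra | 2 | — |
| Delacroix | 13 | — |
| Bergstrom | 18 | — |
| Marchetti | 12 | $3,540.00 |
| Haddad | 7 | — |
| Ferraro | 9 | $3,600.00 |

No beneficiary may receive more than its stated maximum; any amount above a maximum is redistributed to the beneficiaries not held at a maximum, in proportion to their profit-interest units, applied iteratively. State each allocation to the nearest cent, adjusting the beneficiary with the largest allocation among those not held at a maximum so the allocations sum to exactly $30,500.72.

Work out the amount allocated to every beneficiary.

Total profit-interest units = 61.
Unconstrained shares: Ibarra 1,000.0236; Delacroix 6,500.1534; Bergstrom 9,000.2125; Marchetti 6,000.1416; Haddad 3,500.0826; Ferraro 4,500.1062.
Cap binds for Marchetti ($3,540.00), Ferraro ($3,600.00); remaining pool $23,360.72 reallocated over remaining profit-interest units 40.
Remaining shares: Ibarra 1,168.0360 → $1,168.04; Delacroix 7,592.2340 → $7,592.23; Bergstrom 10,512.3240 → $10,512.32; Haddad 4,088.1260 → $4,088.13.

Ibarra: $1,168.04 | Delacroix: $7,592.23 | Bergstrom: $10,512.32 | Marchetti: $3,540.00 | Haddad: $4,088.13 | Ferraro: $3,600.00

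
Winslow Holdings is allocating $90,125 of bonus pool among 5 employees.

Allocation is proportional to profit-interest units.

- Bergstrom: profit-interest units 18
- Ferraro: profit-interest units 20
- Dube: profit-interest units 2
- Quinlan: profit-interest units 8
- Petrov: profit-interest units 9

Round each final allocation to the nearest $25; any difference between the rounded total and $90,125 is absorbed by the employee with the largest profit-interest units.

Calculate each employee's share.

Sum of profit-interest units: 18 + 20 + 2 + 8 + 9 = 57.
Raw shares: Bergstrom 28,460.53; Ferraro 31,622.81; Dube 3,162.28; Quinlan 12,649.12; Petrov 14,230.26.
Rounded to nearest $25: Bergstrom $28,450; Ferraro $31,625; Dube $3,150; Quinlan $12,650; Petrov $14,225. Sum = $90,100.
Difference $90,125 − $90,100 = +$25 applied to largest profit-interest units (Ferraro): Ferraro becomes $31,650.

Bergstrom: $28,450 · Ferraro: $31,650 · Dube: $3,150 · Quinlan: $12,650 · Petrov: $14,225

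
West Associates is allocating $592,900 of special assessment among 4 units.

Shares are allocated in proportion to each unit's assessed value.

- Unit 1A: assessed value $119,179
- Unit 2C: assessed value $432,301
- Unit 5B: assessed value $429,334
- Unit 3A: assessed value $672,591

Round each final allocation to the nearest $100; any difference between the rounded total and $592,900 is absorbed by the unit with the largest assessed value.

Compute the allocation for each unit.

Unit 1A: $42,700 | Unit 2C: $155,000 | Unit 5B: $154,000 | Unit 3A: $241,200

Assessed value total: 119,179 + 432,301 + 429,334 + 672,591 = 1,653,405.
Unrounded shares: Unit 1A 42,736.79; Unit 2C 155,020.25; Unit 5B 153,956.31; Unit 3A 241,186.64.
Rounded to nearest $100: Unit 1A $42,700; Unit 2C $155,000; Unit 5B $154,000; Unit 3A $241,200. Sum = $592,900.
No rounding difference to absorb.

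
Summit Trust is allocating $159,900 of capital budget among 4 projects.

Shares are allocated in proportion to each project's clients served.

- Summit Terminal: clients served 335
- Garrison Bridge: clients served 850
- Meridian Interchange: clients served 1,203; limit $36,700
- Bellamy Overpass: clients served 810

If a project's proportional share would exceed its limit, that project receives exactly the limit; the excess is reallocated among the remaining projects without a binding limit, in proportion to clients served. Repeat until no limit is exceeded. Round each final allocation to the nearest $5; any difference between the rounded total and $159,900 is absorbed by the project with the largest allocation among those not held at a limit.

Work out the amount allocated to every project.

Summit Terminal: $20,690; Garrison Bridge: $52,490; Meridian Interchange: $36,700; Bellamy Overpass: $50,020

Clients served total: 3,198.
Proportional shares (ignoring caps): Summit Terminal 16,750.00; Garrison Bridge 42,500.00; Meridian Interchange 60,150.00; Bellamy Overpass 40,500.00.
Cap binds for Meridian Interchange ($36,700); balance $123,200 reallocated over remaining clients served 1,995.
Shares after redistribution: Summit Terminal 20,687.72 → $20,690; Garrison Bridge 52,491.23 → $52,490; Bellamy Overpass 50,021.05 → $50,020.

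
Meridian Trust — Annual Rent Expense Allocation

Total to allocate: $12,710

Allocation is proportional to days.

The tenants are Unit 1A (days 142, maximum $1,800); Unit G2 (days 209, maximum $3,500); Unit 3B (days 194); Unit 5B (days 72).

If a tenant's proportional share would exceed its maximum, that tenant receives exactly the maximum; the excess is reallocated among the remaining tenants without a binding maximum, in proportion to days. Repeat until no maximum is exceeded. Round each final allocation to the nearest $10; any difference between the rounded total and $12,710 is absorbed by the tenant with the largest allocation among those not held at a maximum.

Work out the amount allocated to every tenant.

Total days = 617.
Unconstrained shares: Unit 1A 2,925.15; Unit G2 4,305.33; Unit 3B 3,996.34; Unit 5B 1,483.18.
Capped: Unit 1A ($1,800), Unit G2 ($3,500); balance $7,410 reallocated over remaining days 266.
Remaining shares: Unit 3B 5,404.29 → $5,400; Unit 5B 2,005.71 → $2,010.

Unit 1A: $1,800 | Unit G2: $3,500 | Unit 3B: $5,400 | Unit 5B: $2,010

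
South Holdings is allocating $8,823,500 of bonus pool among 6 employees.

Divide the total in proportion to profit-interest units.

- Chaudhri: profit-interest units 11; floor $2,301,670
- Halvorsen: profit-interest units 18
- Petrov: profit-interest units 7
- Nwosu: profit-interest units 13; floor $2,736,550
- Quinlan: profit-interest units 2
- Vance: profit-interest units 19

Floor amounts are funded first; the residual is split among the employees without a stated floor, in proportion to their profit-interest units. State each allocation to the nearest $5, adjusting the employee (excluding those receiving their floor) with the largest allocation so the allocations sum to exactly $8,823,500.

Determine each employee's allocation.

Chaudhri: $2,301,670 · Halvorsen: $1,481,195 · Petrov: $576,020 · Nwosu: $2,736,550 · Quinlan: $164,575 · Vance: $1,563,490

Guaranteed amounts: Chaudhri $2,301,670; Nwosu $2,736,550. Remaining pool $3,785,280.
Remaining pool split over remaining profit-interest units 46: Halvorsen 1,481,196.52 → $1,481,195; Petrov 576,020.87 → $576,020; Quinlan 164,577.39 → $164,575; Vance 1,563,485.22 → $1,563,485.
Rounding difference +$5 applied to Vance → $1,563,490.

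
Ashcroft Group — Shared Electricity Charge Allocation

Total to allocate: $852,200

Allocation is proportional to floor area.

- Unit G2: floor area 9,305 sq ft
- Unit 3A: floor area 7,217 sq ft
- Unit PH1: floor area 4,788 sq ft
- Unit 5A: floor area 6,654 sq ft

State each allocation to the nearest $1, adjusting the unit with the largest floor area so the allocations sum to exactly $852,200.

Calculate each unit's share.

Unit G2: $283,569; Unit 3A: $219,937; Unit PH1: $145,914; Unit 5A: $202,780

Combined floor area = 9,305 + 7,217 + 4,788 + 6,654 = 27,964.
Raw shares: Unit G2 283,568.91; Unit 3A 219,937.33; Unit PH1 145,913.80; Unit 5A 202,779.96.
At nearest $1: Unit G2 $283,569; Unit 3A $219,937; Unit PH1 $145,914; Unit 5A $202,780. Sum = $852,200.
Rounded total matches; no reconciliation needed.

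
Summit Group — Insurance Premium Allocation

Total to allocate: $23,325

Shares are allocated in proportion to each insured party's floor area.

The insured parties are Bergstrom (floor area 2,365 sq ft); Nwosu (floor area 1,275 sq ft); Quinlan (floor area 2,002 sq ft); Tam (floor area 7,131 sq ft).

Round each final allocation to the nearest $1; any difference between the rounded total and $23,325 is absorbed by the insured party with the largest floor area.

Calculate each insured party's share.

Bergstrom: $4,319; Nwosu: $2,328; Quinlan: $3,656; Tam: $13,022

Sum of floor area: 2,365 + 1,275 + 2,002 + 7,131 = 12,773.
Proportional shares: Bergstrom 4,318.77; Nwosu 2,328.30; Quinlan 3,655.89; Tam 13,022.04.
At nearest $1: Bergstrom $4,319; Nwosu $2,328; Quinlan $3,656; Tam $13,022. Sum = $23,325.
No rounding difference to absorb.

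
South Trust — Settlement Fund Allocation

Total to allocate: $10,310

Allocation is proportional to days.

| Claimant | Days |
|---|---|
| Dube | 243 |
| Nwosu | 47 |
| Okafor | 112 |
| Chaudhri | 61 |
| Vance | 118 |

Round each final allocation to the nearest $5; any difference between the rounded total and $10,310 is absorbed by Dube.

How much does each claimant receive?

Dube: $4,315 · Nwosu: $835 · Okafor: $1,985 · Chaudhri: $1,080 · Vance: $2,095

Combined days = 581.
Raw shares: Dube 243/581 × $10,310 = 4,312.10; Nwosu 47/581 × $10,310 = 834.03; Okafor 112/581 × $10,310 = 1,987.47; Chaudhri 61/581 × $10,310 = 1,082.46; Vance 118/581 × $10,310 = 2,093.94.
Rounded to nearest $5: Dube $4,310; Nwosu $835; Okafor $1,985; Chaudhri $1,080; Vance $2,095. Sum = $10,305.
Difference $10,310 − $10,305 = +$5 applied to Dube: Dube becomes $4,315.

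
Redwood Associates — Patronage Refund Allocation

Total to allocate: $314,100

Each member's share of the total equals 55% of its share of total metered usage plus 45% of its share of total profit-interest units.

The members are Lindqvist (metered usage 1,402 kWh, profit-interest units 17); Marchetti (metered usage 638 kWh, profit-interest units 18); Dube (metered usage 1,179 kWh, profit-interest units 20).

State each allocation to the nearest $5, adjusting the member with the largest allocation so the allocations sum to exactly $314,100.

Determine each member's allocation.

Metered usage total 3,219; profit-interest units total 55.
Blended shares (55% metered usage + 45% profit-interest units): Lindqvist 0.3786; Marchetti 0.2563; Dube 0.3651.
Raw shares: Lindqvist 118,929.99; Marchetti 80,498.09; Dube 114,671.91.
At nearest $5: Lindqvist $118,930; Marchetti $80,500; Dube $114,670. Sum = $314,100.
No rounding difference to absorb.

Lindqvist: $118,930 · Marchetti: $80,500 · Dube: $114,670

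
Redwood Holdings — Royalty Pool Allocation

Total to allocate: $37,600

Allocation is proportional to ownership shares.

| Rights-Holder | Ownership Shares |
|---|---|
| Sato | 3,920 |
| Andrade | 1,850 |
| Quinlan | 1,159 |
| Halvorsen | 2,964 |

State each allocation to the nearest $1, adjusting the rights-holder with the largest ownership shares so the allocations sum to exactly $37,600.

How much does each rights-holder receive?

Total ownership shares = 3,920 + 1,850 + 1,159 + 2,964 = 9,893.
Proportional shares: Sato 14,898.62; Andrade 7,031.23; Quinlan 4,404.97; Halvorsen 11,265.18.
At nearest $1: Sato $14,899; Andrade $7,031; Quinlan $4,405; Halvorsen $11,265. Sum = $37,600.
Rounded total matches; no reconciliation needed.

Sato: $14,899 | Andrade: $7,031 | Quinlan: $4,405 | Halvorsen: $11,265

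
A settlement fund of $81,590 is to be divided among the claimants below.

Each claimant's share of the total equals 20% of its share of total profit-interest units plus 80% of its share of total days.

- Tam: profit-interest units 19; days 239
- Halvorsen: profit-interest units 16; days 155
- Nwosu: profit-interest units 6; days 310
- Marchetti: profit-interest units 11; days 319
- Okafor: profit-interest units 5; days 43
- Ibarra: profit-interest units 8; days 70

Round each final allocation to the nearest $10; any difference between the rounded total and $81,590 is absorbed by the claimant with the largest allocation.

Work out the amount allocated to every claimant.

Totals — profit-interest units 65, days 1,136.
Combined weights (20% profit-interest units + 80% days): Tam 0.2268; Halvorsen 0.1584; Nwosu 0.2368; Marchetti 0.2585; Okafor 0.0457; Ibarra 0.0739.
Unrounded shares: Tam 18,502.28; Halvorsen 12,922.69; Nwosu 19,318.18; Marchetti 21,090.53; Okafor 3,725.91; Ibarra 6,030.41.
At nearest $10: Tam $18,500; Halvorsen $12,920; Nwosu $19,320; Marchetti $21,090; Okafor $3,730; Ibarra $6,030. Sum = $81,590.
No rounding difference to absorb.

Tam: $18,500; Halvorsen: $12,920; Nwosu: $19,320; Marchetti: $21,090; Okafor: $3,730; Ibarra: $6,030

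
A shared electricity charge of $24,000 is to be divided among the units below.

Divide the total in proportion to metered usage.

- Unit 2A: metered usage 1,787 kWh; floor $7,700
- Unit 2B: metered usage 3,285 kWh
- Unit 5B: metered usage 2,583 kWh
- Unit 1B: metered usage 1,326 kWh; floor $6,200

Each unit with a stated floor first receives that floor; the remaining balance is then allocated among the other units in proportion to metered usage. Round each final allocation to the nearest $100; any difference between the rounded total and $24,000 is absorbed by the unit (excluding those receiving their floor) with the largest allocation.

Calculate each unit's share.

Guaranteed amounts: Unit 2A $7,700; Unit 1B $6,200. Remaining pool $10,100.
Remaining pool split over remaining metered usage 5,868: Unit 2B 5,654.14 → $5,700; Unit 5B 4,445.86 → $4,400.

Unit 2A: $7,700; Unit 2B: $5,700; Unit 5B: $4,400; Unit 1B: $6,200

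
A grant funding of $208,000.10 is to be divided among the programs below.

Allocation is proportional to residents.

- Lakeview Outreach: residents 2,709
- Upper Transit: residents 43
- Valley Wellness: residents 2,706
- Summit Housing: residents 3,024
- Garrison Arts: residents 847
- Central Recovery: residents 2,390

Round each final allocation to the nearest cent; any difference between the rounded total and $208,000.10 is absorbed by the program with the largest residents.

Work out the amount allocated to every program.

Lakeview Outreach: $48,081.94 | Upper Transit: $763.21 | Valley Wellness: $48,028.69 | Summit Housing: $53,672.87 | Garrison Arts: $15,033.37 | Central Recovery: $42,420.02

Sum of residents: 2,709 + 43 + 2,706 + 3,024 + 847 + 2,390 = 11,719.
Unrounded shares: Lakeview Outreach 48,081.9414; Upper Transit 763.2054; Valley Wellness 48,028.6945; Summit Housing 53,672.8648; Garrison Arts 15,033.3718; Central Recovery 42,420.0221.
After rounding (cent): Lakeview Outreach $48,081.94; Upper Transit $763.21; Valley Wellness $48,028.69; Summit Housing $53,672.86; Garrison Arts $15,033.37; Central Recovery $42,420.02. Sum = $208,000.09.
Difference $208,000.10 − $208,000.09 = +$0.01 applied to largest residents (Summit Housing): Summit Housing becomes $53,672.87.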